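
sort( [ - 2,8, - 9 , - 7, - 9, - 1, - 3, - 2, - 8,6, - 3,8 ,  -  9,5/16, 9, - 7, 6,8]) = [-9,  -  9, - 9, - 8, - 7, - 7, -3 , - 3, - 2, - 2, - 1,5/16, 6,6,8,  8,8, 9] 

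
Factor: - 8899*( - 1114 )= 9913486 = 2^1*11^1*557^1*809^1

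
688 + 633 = 1321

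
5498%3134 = 2364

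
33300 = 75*444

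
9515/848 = 11 + 187/848 = 11.22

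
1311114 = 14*93651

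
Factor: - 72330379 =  - 11^1 * 29^1 * 226741^1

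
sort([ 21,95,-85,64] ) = [ - 85,21,64, 95]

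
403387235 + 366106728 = 769493963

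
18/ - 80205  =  -6/26735 = - 0.00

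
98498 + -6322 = 92176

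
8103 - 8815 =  - 712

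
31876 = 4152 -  - 27724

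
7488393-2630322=4858071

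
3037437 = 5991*507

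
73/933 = 73/933=0.08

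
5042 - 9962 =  - 4920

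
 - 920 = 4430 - 5350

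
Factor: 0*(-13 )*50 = 0^1  =  0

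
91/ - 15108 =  - 1 + 15017/15108 =-0.01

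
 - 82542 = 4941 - 87483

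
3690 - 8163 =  - 4473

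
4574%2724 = 1850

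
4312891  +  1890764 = 6203655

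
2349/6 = 783/2  =  391.50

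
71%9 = 8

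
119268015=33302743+85965272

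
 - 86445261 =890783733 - 977228994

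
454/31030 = 227/15515= 0.01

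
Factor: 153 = 3^2*17^1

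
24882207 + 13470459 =38352666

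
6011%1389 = 455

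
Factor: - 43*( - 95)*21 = 85785 = 3^1*5^1 * 7^1*19^1* 43^1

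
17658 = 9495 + 8163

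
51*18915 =964665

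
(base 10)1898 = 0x76A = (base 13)b30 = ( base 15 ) 868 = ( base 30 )238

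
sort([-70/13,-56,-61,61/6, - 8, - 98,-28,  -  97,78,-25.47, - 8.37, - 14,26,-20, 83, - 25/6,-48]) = [- 98, - 97,-61,-56, - 48,-28,  -  25.47, - 20, - 14,- 8.37, - 8, - 70/13,-25/6, 61/6,26, 78, 83] 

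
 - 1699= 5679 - 7378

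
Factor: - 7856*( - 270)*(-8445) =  - 2^5*3^4*5^2 * 491^1 * 563^1 = - 17912858400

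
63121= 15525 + 47596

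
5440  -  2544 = 2896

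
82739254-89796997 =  - 7057743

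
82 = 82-0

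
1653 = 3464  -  1811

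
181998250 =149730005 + 32268245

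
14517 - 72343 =  -  57826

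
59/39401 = 59/39401 = 0.00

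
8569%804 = 529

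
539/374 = 49/34 = 1.44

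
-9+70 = 61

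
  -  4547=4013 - 8560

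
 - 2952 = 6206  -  9158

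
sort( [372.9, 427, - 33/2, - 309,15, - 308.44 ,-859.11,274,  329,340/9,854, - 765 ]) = [ - 859.11,-765, - 309, - 308.44 , - 33/2  ,  15,340/9,274, 329, 372.9, 427,  854] 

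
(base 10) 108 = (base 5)413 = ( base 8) 154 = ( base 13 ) 84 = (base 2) 1101100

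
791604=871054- 79450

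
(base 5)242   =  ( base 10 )72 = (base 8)110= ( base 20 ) 3c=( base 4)1020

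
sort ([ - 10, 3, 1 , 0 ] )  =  [-10, 0, 1,  3 ]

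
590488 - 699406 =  - 108918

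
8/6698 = 4/3349 = 0.00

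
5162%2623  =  2539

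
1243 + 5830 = 7073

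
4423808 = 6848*646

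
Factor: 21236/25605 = 2^2*3^( - 2 )*5^( - 1)*569^(  -  1) *5309^1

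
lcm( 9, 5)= 45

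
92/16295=92/16295 = 0.01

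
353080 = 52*6790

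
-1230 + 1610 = 380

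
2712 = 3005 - 293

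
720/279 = 80/31 = 2.58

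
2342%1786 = 556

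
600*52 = 31200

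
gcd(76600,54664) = 8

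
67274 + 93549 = 160823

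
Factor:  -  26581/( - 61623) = 3^( - 2)*19^1*41^( - 1 )*167^ ( - 1)*1399^1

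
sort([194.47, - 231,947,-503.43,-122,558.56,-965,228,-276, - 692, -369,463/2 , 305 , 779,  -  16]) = [  -  965,-692, - 503.43,-369,-276,-231,- 122, - 16, 194.47,228,463/2, 305,558.56,779,947 ] 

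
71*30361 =2155631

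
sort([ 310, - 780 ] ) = [ - 780, 310]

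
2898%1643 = 1255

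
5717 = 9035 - 3318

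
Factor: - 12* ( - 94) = 2^3*3^1*47^1  =  1128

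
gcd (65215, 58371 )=1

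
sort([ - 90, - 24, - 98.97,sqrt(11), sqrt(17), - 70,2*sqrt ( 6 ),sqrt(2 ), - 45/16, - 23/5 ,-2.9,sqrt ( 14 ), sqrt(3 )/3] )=[- 98.97, - 90, - 70,-24 , - 23/5, - 2.9, - 45/16,sqrt( 3)/3,sqrt(2), sqrt( 11), sqrt( 14),sqrt ( 17),2*sqrt(6 )] 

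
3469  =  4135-666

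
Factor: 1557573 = 3^1*199^1*2609^1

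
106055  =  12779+93276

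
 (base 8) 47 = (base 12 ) 33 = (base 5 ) 124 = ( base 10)39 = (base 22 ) 1H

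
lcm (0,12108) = 0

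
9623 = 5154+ 4469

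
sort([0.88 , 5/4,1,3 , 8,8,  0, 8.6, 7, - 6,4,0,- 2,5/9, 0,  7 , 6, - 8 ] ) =[  -  8,-6,-2,0,0,0,5/9,0.88,1,5/4, 3,4,6,7,7, 8,8,  8.6] 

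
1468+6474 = 7942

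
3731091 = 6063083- 2331992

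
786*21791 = 17127726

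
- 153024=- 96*1594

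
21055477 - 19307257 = 1748220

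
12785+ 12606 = 25391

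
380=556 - 176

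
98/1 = 98 =98.00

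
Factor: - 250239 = -3^1 * 11^1*7583^1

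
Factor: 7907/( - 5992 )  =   - 2^( -3)*7^ ( - 1 ) * 107^( - 1)*7907^1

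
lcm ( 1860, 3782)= 113460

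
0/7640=0 = 0.00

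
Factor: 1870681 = 107^1*17483^1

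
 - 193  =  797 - 990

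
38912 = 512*76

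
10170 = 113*90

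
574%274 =26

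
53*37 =1961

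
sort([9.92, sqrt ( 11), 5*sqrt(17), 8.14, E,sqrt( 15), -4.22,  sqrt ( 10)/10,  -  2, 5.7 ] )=[  -  4.22, - 2, sqrt (10)/10,E, sqrt (11 ) , sqrt( 15 ), 5.7, 8.14, 9.92, 5 * sqrt( 17)]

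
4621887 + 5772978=10394865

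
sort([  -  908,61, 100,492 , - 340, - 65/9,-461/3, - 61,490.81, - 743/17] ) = [-908,-340, - 461/3, - 61,- 743/17,  -  65/9,61, 100,490.81, 492 ] 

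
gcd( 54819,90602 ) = 1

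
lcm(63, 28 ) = 252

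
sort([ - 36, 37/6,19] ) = [ - 36,37/6, 19 ] 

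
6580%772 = 404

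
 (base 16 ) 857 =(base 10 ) 2135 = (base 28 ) 2k7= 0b100001010111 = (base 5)32020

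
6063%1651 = 1110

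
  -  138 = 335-473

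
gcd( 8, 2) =2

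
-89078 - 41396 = -130474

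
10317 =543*19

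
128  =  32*4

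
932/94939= 932/94939 = 0.01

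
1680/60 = 28 = 28.00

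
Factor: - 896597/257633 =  - 13^1*17^1*53^( - 1)*4057^1*4861^ ( - 1)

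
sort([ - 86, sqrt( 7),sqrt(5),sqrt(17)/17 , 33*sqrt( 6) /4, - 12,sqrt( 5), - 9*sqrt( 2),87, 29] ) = [ - 86, - 9  *  sqrt( 2), - 12,sqrt(17)/17,sqrt(5 ),sqrt(5 ), sqrt( 7),33 * sqrt(6 ) /4,29, 87] 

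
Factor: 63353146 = 2^1* 31676573^1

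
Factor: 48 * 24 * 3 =3456 =2^7 * 3^3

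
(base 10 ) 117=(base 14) 85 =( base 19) 63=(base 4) 1311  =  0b1110101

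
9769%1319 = 536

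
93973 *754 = 70855642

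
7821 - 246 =7575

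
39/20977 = 39/20977 = 0.00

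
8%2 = 0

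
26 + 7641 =7667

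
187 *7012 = 1311244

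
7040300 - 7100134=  - 59834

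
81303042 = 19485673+61817369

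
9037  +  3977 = 13014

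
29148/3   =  9716 = 9716.00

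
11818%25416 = 11818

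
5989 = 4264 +1725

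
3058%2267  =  791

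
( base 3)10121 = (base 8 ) 141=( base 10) 97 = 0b1100001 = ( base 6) 241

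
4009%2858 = 1151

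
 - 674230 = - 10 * 67423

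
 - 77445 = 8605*( - 9)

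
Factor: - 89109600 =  - 2^5*3^1 *5^2*107^1*347^1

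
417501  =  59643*7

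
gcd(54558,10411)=1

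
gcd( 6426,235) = 1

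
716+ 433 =1149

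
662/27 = 24 + 14/27 = 24.52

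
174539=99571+74968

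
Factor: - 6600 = -2^3*3^1*5^2*11^1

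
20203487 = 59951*337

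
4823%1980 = 863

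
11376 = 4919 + 6457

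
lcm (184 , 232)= 5336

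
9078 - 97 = 8981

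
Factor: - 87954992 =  - 2^4*443^1 * 12409^1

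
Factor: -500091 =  - 3^1*89^1 * 1873^1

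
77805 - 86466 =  -8661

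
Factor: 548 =2^2*137^1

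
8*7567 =60536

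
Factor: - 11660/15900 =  - 11/15 = - 3^( - 1 )*5^( - 1 )*11^1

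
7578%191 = 129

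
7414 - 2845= 4569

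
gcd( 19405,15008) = 1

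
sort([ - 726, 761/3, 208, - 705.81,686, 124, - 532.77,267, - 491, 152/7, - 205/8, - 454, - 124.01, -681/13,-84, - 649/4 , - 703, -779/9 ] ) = [ - 726, - 705.81, -703, - 532.77, - 491,-454, -649/4,-124.01, -779/9,  -  84,-681/13, - 205/8 , 152/7, 124, 208, 761/3, 267 , 686]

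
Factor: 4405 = 5^1*881^1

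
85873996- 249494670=-163620674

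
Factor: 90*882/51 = 2^2*3^3*5^1*7^2*17^(-1) = 26460/17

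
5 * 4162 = 20810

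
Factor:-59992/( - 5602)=2^2  *2801^(-1)*7499^1 = 29996/2801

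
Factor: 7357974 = 2^1*3^1*13^1*17^1 * 31^1*179^1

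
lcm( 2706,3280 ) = 108240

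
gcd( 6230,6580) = 70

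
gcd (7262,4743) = 1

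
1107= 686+421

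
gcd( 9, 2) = 1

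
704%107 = 62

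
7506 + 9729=17235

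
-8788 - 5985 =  - 14773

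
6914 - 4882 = 2032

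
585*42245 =24713325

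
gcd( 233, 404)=1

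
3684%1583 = 518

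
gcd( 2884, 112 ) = 28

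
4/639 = 4/639 = 0.01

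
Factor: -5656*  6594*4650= - 173424837600  =  - 2^5*3^2*5^2*7^2 *31^1*101^1*157^1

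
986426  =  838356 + 148070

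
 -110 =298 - 408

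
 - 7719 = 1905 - 9624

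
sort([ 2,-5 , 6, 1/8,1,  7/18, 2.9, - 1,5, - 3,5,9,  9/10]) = [ - 5, - 3, - 1,1/8,7/18, 9/10,  1, 2,2.9,5, 5,6,9] 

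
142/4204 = 71/2102 = 0.03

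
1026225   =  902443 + 123782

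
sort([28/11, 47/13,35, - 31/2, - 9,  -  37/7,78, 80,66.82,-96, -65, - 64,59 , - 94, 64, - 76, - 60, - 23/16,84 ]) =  [ - 96, - 94, -76, - 65, - 64 , - 60, - 31/2, - 9, - 37/7, - 23/16, 28/11, 47/13, 35, 59,  64 , 66.82,78  ,  80,84 ]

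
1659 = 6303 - 4644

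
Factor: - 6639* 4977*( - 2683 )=3^3*7^1*79^1*2213^1 *2683^1  =  88652498949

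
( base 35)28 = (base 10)78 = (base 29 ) 2k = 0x4e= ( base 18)46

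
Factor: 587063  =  587063^1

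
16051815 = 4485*3579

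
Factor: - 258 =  - 2^1*3^1*43^1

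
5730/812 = 7 + 23/406  =  7.06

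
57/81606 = 19/27202 = 0.00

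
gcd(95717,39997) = 1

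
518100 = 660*785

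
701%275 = 151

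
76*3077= 233852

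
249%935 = 249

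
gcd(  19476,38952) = 19476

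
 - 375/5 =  - 75   =  - 75.00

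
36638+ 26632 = 63270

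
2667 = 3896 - 1229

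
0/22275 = 0  =  0.00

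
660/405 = 1 + 17/27 = 1.63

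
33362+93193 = 126555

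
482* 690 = 332580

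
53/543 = 53/543 = 0.10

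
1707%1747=1707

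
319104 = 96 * 3324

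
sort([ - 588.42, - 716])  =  [ - 716, -588.42]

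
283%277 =6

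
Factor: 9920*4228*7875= 2^8*3^2*5^4*7^2*31^1*151^1 = 330291360000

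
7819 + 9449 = 17268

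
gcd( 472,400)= 8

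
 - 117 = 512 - 629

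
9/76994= 9/76994 =0.00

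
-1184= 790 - 1974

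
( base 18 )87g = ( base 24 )4HM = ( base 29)378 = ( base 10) 2734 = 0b101010101110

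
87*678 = 58986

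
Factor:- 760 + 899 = 139^1=139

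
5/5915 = 1/1183 = 0.00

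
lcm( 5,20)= 20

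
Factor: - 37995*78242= -2^1* 3^1*5^1*17^1 *19^1* 29^1*71^1*149^1 = -2972804790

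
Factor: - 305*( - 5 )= 1525 = 5^2 * 61^1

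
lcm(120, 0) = 0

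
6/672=1/112 = 0.01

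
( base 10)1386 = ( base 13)828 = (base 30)1g6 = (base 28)1LE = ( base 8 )2552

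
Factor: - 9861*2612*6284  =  -161856560688=- 2^4*3^1*19^1 * 173^1*653^1*1571^1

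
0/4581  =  0 = 0.00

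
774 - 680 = 94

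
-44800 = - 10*4480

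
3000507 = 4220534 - 1220027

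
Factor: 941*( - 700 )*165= - 2^2*3^1 * 5^3*7^1 * 11^1*941^1 = - 108685500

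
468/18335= 468/18335 = 0.03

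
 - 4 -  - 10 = 6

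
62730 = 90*697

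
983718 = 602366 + 381352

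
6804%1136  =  1124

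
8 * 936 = 7488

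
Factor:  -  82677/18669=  - 31/7=-7^( - 1)*31^1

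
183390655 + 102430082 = 285820737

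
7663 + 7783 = 15446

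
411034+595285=1006319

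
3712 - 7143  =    -  3431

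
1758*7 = 12306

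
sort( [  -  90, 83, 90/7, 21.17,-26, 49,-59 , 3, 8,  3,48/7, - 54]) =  [ - 90, - 59, - 54, - 26,  3, 3, 48/7, 8,90/7, 21.17,49,  83]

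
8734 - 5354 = 3380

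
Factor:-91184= - 2^4 * 41^1*139^1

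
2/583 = 2/583 = 0.00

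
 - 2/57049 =- 1  +  57047/57049 = - 0.00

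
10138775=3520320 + 6618455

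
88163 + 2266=90429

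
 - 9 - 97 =  -  106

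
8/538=4/269=0.01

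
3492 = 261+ 3231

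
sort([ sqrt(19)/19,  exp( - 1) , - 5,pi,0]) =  [-5,0,  sqrt (19) /19, exp( - 1),pi ] 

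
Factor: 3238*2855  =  2^1*5^1*571^1*1619^1 = 9244490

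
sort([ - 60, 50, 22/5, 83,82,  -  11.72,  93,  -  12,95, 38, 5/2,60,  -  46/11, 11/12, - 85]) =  [ - 85,  -  60,-12, - 11.72, - 46/11,11/12, 5/2,22/5, 38, 50, 60,82 , 83,93,95]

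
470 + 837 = 1307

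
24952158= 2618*9531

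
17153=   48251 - 31098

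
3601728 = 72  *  50024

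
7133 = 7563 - 430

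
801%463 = 338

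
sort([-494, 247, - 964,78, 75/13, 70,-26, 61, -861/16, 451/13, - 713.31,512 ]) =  [-964, - 713.31,-494, - 861/16,-26, 75/13,451/13, 61 , 70  ,  78, 247,512]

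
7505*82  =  615410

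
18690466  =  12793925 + 5896541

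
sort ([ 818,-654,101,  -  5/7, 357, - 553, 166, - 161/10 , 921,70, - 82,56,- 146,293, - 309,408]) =[  -  654, - 553, - 309, - 146 , - 82, - 161/10,- 5/7,56,70, 101,166,  293 , 357, 408,818,921]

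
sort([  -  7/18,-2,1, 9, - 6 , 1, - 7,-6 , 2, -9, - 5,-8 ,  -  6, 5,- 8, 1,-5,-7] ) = [-9,  -  8,-8,-7,-7 , - 6, - 6,  -  6,-5,-5, - 2 , - 7/18, 1 , 1,  1, 2 , 5, 9]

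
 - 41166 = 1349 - 42515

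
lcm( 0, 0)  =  0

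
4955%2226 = 503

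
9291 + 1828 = 11119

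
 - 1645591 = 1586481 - 3232072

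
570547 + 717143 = 1287690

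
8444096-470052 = 7974044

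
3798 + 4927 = 8725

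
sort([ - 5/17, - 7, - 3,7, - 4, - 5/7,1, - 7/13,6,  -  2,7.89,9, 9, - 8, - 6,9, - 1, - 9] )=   [-9,  -  8, - 7,-6, - 4, - 3, - 2,-1,  -  5/7, - 7/13, - 5/17,  1,6,7,7.89,9,9,9]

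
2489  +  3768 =6257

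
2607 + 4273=6880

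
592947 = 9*65883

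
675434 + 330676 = 1006110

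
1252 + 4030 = 5282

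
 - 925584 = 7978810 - 8904394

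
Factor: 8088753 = 3^1*17^1*199^1*797^1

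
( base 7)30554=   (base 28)9FB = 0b1110100111111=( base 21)gkb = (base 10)7487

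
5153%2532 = 89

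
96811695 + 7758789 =104570484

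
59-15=44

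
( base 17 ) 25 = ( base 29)1a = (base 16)27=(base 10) 39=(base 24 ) 1F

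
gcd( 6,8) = 2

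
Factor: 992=2^5 * 31^1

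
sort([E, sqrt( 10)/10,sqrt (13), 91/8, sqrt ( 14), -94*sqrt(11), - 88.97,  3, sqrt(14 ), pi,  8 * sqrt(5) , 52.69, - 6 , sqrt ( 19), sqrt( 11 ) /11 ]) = [-94 * sqrt ( 11),-88.97, - 6, sqrt( 11)/11,sqrt(10) /10, E,3, pi,  sqrt(13 ),sqrt(14) , sqrt(14),sqrt (19 ), 91/8, 8*sqrt(5) , 52.69 ]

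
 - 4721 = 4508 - 9229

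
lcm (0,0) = 0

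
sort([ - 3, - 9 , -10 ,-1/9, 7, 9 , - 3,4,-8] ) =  [ - 10, - 9, - 8 , - 3,- 3, - 1/9, 4, 7, 9 ] 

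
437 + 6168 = 6605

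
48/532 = 12/133=0.09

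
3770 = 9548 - 5778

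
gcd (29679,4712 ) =1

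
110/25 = 4 + 2/5= 4.40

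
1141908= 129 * 8852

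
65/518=65/518 = 0.13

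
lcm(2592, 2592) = 2592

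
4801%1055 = 581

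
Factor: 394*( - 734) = - 2^2* 197^1*367^1 = -289196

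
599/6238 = 599/6238=0.10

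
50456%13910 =8726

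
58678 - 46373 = 12305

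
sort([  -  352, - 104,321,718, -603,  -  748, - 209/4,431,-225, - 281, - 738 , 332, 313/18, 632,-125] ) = [ - 748, - 738, -603,-352, - 281, - 225, - 125, -104, - 209/4, 313/18,321, 332, 431, 632, 718]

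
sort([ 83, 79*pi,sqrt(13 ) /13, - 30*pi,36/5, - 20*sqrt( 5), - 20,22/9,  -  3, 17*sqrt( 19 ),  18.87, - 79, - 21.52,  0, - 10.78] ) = [  -  30*pi, - 79, - 20*sqrt( 5), - 21.52, - 20, - 10.78, - 3, 0,sqrt (13)/13, 22/9,36/5,18.87,17*sqrt( 19), 83,79*pi ] 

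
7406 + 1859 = 9265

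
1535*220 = 337700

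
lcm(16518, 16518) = 16518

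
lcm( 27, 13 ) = 351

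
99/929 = 99/929 = 0.11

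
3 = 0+3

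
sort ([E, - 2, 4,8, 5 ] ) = [ - 2,E,4,5,8]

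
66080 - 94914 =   -  28834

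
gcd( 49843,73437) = 1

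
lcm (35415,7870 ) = 70830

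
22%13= 9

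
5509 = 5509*1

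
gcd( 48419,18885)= 1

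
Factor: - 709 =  - 709^1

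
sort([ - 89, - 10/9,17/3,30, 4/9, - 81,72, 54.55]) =[- 89, - 81,-10/9, 4/9 , 17/3,30  ,  54.55,72]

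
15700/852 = 18 + 91/213 = 18.43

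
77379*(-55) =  - 4255845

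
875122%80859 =66532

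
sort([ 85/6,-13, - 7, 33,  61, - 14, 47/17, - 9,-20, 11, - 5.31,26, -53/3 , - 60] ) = [ - 60, - 20, - 53/3, - 14 , - 13, - 9, - 7, - 5.31, 47/17,11 , 85/6,26,33,61 ]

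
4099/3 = 1366  +  1/3 = 1366.33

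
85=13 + 72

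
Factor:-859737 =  - 3^1 * 179^1 * 1601^1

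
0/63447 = 0 =0.00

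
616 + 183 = 799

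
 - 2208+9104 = 6896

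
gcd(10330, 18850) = 10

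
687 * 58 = 39846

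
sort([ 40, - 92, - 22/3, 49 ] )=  [ - 92,  -  22/3,40,49 ]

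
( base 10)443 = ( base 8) 673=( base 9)542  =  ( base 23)j6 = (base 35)cn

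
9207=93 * 99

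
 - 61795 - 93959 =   -  155754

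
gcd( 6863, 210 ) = 1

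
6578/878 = 7+216/439 = 7.49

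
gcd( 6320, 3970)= 10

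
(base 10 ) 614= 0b1001100110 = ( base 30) KE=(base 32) j6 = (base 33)ik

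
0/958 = 0 =0.00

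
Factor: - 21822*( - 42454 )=2^2*3^1*3637^1*21227^1= 926431188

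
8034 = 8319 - 285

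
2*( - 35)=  - 70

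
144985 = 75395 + 69590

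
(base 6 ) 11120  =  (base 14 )7D6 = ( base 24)2h0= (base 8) 3030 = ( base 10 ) 1560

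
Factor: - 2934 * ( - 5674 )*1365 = 2^2*3^3*5^1*7^1*13^1*163^1*2837^1 = 22723859340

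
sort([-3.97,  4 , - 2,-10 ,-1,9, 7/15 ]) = [ - 10,-3.97 , - 2, -1,7/15, 4 , 9] 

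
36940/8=9235/2 = 4617.50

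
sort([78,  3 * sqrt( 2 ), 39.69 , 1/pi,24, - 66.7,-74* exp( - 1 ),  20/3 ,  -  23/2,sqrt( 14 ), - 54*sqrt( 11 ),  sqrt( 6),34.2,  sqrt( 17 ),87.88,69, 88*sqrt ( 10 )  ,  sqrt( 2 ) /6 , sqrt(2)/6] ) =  [ - 54*sqrt( 11), - 66.7, - 74  *exp( - 1), - 23/2,sqrt( 2) /6,sqrt( 2 ) /6, 1/pi , sqrt( 6 ),sqrt(14 ),sqrt( 17), 3*sqrt( 2), 20/3, 24, 34.2, 39.69,69,  78, 87.88 , 88*sqrt( 10)] 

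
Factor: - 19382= - 2^1 * 11^1*881^1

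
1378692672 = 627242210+751450462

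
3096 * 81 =250776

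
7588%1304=1068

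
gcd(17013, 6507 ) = 3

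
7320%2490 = 2340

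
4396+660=5056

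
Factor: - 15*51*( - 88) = 67320 = 2^3*3^2 * 5^1*11^1*17^1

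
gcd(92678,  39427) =1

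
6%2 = 0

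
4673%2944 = 1729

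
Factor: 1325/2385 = 5/9 = 3^( -2 ) * 5^1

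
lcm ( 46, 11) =506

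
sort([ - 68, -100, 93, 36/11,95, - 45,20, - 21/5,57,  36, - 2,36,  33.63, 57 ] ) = [  -  100, - 68, - 45,-21/5, - 2,36/11, 20,33.63, 36 , 36 , 57,  57,93,  95]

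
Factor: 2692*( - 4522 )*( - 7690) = 93612092560 = 2^4*5^1*7^1*17^1*19^1 * 673^1*769^1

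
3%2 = 1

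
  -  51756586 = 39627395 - 91383981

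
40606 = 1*40606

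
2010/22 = 91 + 4/11  =  91.36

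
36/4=9 = 9.00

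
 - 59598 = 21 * ( - 2838) 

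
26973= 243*111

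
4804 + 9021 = 13825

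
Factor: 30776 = 2^3*3847^1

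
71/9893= 71/9893 = 0.01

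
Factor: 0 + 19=19 = 19^1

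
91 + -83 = 8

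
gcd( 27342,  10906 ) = 14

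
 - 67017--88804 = 21787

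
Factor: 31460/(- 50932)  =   - 7865/12733 = - 5^1* 7^( - 1 )*11^2*13^1*17^( - 1 )*107^( - 1)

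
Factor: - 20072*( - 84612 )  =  1698332064= 2^5*3^1*11^1*13^1 * 193^1*641^1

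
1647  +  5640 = 7287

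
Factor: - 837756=-2^2 * 3^3*7757^1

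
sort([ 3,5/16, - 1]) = [  -  1,5/16,3 ]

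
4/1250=2/625= 0.00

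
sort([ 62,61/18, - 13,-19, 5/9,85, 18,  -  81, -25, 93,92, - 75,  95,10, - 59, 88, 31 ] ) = [ - 81, - 75, - 59, - 25, - 19, - 13, 5/9,61/18,10 , 18, 31, 62, 85, 88, 92, 93 , 95 ] 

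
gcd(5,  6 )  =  1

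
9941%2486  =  2483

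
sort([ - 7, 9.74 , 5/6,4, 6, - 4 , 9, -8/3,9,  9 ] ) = [ - 7, - 4 , - 8/3,  5/6, 4, 6, 9, 9,9,9.74]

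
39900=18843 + 21057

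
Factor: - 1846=  -  2^1*13^1*71^1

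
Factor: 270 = 2^1*  3^3*5^1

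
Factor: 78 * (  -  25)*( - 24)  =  46800   =  2^4*3^2 * 5^2*13^1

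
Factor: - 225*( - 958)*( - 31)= - 6682050 = - 2^1*3^2*5^2*31^1 * 479^1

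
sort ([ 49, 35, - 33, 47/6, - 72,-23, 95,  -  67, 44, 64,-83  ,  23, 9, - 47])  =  [ - 83,-72,-67, - 47, - 33, - 23,  47/6  ,  9, 23, 35, 44 , 49, 64, 95 ]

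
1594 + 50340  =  51934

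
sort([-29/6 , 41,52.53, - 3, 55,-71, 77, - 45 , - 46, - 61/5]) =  [ - 71,  -  46, - 45 , - 61/5, - 29/6, - 3, 41, 52.53, 55, 77 ]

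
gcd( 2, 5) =1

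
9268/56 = 165 + 1/2 = 165.50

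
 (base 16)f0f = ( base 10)3855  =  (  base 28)4pj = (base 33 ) 3HR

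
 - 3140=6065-9205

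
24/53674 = 12/26837 = 0.00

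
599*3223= 1930577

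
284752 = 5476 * 52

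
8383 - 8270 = 113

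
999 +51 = 1050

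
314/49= 6  +  20/49  =  6.41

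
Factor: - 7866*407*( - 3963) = 12687393906 =2^1 * 3^3 * 11^1*19^1*23^1*37^1*1321^1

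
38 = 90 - 52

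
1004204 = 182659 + 821545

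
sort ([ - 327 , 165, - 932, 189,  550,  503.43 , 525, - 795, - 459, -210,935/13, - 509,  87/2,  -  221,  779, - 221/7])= [-932, - 795,-509,- 459,  -  327,  -  221, - 210,- 221/7 , 87/2, 935/13,165, 189 , 503.43,525,550, 779]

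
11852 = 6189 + 5663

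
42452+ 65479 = 107931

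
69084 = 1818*38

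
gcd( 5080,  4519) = 1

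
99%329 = 99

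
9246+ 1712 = 10958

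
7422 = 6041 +1381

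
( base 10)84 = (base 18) 4C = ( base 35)2E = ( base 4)1110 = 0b1010100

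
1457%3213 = 1457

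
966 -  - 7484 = 8450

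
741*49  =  36309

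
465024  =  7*66432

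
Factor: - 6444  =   - 2^2*3^2 * 179^1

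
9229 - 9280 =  - 51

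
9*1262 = 11358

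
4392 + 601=4993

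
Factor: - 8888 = -2^3*11^1 * 101^1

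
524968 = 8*65621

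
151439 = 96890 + 54549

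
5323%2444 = 435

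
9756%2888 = 1092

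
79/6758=79/6758 = 0.01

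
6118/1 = 6118=6118.00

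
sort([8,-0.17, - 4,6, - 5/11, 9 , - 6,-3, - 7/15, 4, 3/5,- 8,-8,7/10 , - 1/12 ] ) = [ - 8, - 8,  -  6, - 4,- 3, - 7/15, - 5/11, - 0.17, - 1/12,3/5, 7/10,4, 6, 8, 9 ]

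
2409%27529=2409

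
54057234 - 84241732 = -30184498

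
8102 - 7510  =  592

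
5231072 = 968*5404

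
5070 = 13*390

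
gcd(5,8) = 1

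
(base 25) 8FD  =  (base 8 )12414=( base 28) 6OC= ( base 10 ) 5388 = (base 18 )gb6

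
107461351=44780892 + 62680459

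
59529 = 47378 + 12151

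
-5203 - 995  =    -  6198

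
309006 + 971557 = 1280563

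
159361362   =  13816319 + 145545043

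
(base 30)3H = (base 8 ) 153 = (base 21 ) 52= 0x6b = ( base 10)107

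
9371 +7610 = 16981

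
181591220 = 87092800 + 94498420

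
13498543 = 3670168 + 9828375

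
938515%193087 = 166167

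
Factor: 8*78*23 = 2^4*3^1*13^1 * 23^1 = 14352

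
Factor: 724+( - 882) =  - 2^1* 79^1 = - 158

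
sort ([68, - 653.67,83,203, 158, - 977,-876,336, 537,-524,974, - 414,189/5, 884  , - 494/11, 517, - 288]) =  [ - 977, - 876,-653.67, - 524 , - 414,  -  288, - 494/11,  189/5,68,83,  158, 203,336, 517, 537, 884, 974]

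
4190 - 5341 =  - 1151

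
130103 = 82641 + 47462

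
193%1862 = 193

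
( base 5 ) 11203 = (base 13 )49a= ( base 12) 56b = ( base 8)1443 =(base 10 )803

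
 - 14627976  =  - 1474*9924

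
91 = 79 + 12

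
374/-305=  - 374/305 =- 1.23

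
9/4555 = 9/4555 = 0.00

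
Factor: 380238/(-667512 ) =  - 499/876=- 2^ ( - 2 ) * 3^(-1 )*73^( -1 ) * 499^1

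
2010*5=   10050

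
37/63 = 37/63= 0.59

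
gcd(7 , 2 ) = 1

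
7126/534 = 13 + 92/267 = 13.34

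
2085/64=32 + 37/64 = 32.58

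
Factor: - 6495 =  - 3^1*5^1*433^1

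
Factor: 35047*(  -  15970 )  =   - 559700590 = - 2^1*5^1*101^1*347^1*1597^1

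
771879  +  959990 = 1731869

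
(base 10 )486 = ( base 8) 746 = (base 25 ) JB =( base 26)ii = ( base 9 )600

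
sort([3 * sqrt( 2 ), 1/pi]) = [ 1/pi, 3*sqrt( 2 ) ]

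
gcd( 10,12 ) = 2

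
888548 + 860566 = 1749114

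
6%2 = 0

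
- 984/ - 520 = 123/65 = 1.89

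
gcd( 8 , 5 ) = 1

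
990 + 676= 1666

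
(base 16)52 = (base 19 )46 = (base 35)2c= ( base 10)82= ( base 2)1010010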